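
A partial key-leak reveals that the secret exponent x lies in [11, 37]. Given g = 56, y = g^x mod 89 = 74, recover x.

Compute 56^11 mod 89 = 37, then multiply by 56 repeatedly:
  56^11=37  56^12=25  56^13=65  56^14=80  56^15=30
  56^16=78  56^17=7  56^18=36  56^19=58  56^20=44
  56^21=61  56^22=34  56^23=35  56^24=2  56^25=23
  56^26=42  56^27=38  56^28=81  56^29=86  56^30=10
  56^31=26  56^32=32  56^33=12  56^34=49  56^35=74
Found 74 at exponent 35.

35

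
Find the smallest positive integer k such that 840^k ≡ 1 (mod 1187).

1186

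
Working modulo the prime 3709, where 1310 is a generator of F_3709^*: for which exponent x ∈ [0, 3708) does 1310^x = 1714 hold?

2253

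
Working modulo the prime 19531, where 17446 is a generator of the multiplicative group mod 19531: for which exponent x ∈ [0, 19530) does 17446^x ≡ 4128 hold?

Baby-step giant-step with m = ceil(sqrt(19530)) = 140.
Baby table (17446^j mod 19531 for j=0..139):
  0:1  1:17446  2:11343  3:1886  4:12952  5:6453  6:2354  7:13722
  8:2545  9:6107  10:1117  11:14775  12:14043  13:16845  14:14444  15:1062
  16:12264  17:15170  18:10770  19:5200  20:17236  21:19511  22:2638  23:7512
  24:1342  25:14394  26:7657  27:11513  28:18525  29:7693  30:14577  31:16722
  32:16996  33:12105  34:14658  35:4085  36:17822  37:8623  38:9096  39:18972
  40:13186  41:6838  42:400  43:5833  44:6008  45:12222  46:5085  47:3108
  48:4112  49:589  50:2388  51:1425  52:17118  53:11638  54:11803  55:19336
  56:15955  57:14649  58:3319  59:13390  60:11180  61:9714  62:19488  63:11531
  64:526  65:16557  66:9463  67:15486  68:15964  69:15415  70:7751  71:10833
  72:10562  73:9198  74:1612  75:17843  76:3900  77:12927  78:19516  79:11744
  80:5634  81:10772  82:1030  83:860  84:3752  85:9011  86:887  87:6050
  88:2776  89:12747  90:4196  91:1228  92:17712  93:3601  94:11350  95:6822
  96:14229  97:124  98:14894  99:300  100:19023  101:4506  102:18932  103:18462
  104:2331  105:3084  106:15090  107:1791  108:15717  109:3073  110:18494  111:13735
  112:14502  113:16849  114:6104  115:7372  116:277  117:8385  118:17051  119:14616
  120:13531  121:10160  122:7535  123:11980  124:1849  125:11973  126:16444  127:10696
  128:3242  129:17687  130:16664  131:1209  132:18265  133:2925  134:14578  135:14637
  136:8808  137:13991  138:8079  139:10538
Giant step factor: 17446^(-140) ≡ 13596 (mod 19531).
Scan 4128·13596^i mod 19531 for i = 0, 1, …:
  i=0: 4128   i=1: 11725   i=2: 1078   i=3: 8238
  i=4: 13094   i=5: 959   i=6: 11387   i=7: 14946
  i=8: 5292   i=9: 17359     …   i=35: 17671
  i=36: 4085
Match at i=36, j=35: x = 36·140 + 35 = 5075.

5075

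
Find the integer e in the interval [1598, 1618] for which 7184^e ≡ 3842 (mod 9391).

1608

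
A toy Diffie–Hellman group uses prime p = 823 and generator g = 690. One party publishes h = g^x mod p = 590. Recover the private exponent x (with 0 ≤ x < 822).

Baby-step giant-step with m = ceil(sqrt(822)) = 29.
Baby table (690^j mod 823 for j=0..28):
  0:1  1:690  2:406  3:320  4:236  5:709  6:348  7:627
  8:555  9:255  10:651  11:655  12:123  13:101  14:558  15:679
  16:223  17:792  18:8  19:582  20:779  21:91  22:242  23:734
  24:315  25:78  26:325  27:394  28:270
Giant step factor: 690^(-29) ≡ 357 (mod 823).
Scan 590·357^i mod 823 for i = 0, 1, …:
  i=0: 590   i=1: 765   i=2: 692   i=3: 144
  i=4: 382   i=5: 579   i=6: 130   i=7: 322
  i=8: 557   i=9: 506     …   i=16: 703
  i=17: 779
Match at i=17, j=20: x = 17·29 + 20 = 513.

513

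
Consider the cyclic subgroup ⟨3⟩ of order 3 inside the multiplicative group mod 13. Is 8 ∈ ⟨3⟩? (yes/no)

8 ∈ ⟨3⟩ iff 8^3 ≡ 1 (mod 13), since |⟨3⟩| = 3.
8^3 mod 13 = 5.
Since 5 ≠ 1, 8 does not lie in the subgroup.

no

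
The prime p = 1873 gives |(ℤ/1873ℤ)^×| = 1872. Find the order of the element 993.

1872

The order of 993 must divide p − 1 = 1872 = 2^4 · 3^2 · 13.
Divisors: 1, 2, 3, 4, 6, 8, 9, 12, 13, 16, 18, 24, 26, 36, 39, 48, 52, 72, 78, 104, 117, 144, 156, 208, 234, 312, 468, 624, 936, 1872.
Check each in increasing order: 993^1 ≡ 993;  993^2 ≡ 851;  993^3 ≡ 320;  993^4 ≡ 1223;  993^6 ≡ 1258;  993^8 ≡ 1075;  993^9 ≡ 1738;  993^12 ≡ 1752;  993^13 ≡ 1592;  993^16 ≡ 1857;  993^18 ≡ 1368;  993^24 ≡ 1530;  993^26 ≡ 295;  993^36 ≡ 297;  993^39 ≡ 1390;  993^48 ≡ 1523;  993^52 ≡ 867;  993^72 ≡ 178;  993^78 ≡ 1037;  993^104 ≡ 616;  993^117 ≡ 1093;  993^144 ≡ 1716;  993^156 ≡ 267;  993^208 ≡ 1110;  993^234 ≡ 1548;  993^312 ≡ 115;  993^468 ≡ 737;  993^624 ≡ 114;  993^936 ≡ 1872;  993^1872 ≡ 1.
Smallest exponent giving 1 is 1872.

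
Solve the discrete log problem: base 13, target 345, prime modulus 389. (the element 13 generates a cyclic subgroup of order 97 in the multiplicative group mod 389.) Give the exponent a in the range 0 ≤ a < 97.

Baby-step giant-step with m = ceil(sqrt(97)) = 10.
Baby table (13^j mod 389 for j=0..9):
  0:1  1:13  2:169  3:252  4:164  5:187  6:97  7:94
  8:55  9:326
Giant step factor: 13^(-10) ≡ 370 (mod 389).
Scan 345·370^i mod 389 for i = 0, 1, …:
  i=0: 345   i=1: 58   i=2: 65   i=3: 321
  i=4: 125   i=5: 348   i=6: 1
Match at i=6, j=0: a = 6·10 + 0 = 60.

60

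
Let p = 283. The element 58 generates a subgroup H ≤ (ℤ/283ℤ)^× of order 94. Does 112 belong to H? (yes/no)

no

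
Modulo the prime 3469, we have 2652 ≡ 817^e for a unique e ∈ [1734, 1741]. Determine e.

Compute 817^1734 mod 3469 = 3468, then multiply by 817 repeatedly:
  817^1734=3468  817^1735=2652
Found 2652 at exponent 1735.

1735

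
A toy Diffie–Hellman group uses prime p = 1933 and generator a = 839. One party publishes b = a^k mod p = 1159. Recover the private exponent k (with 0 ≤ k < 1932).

1601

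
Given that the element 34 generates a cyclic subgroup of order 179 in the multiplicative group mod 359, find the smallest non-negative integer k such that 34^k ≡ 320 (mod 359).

50

Baby-step giant-step with m = ceil(sqrt(179)) = 14.
Baby table (34^j mod 359 for j=0..13):
  0:1  1:34  2:79  3:173  4:138  5:25  6:132  7:180
  8:17  9:219  10:266  11:69  12:192  13:66
Giant step factor: 34^(-14) ≡ 4 (mod 359).
Scan 320·4^i mod 359 for i = 0, 1, …:
  i=0: 320   i=1: 203   i=2: 94   i=3: 17
Match at i=3, j=8: k = 3·14 + 8 = 50.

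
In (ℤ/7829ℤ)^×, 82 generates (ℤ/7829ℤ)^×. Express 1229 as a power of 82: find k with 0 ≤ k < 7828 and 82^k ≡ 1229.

1461

Baby-step giant-step with m = ceil(sqrt(7828)) = 89.
Baby table (82^j mod 7829 for j=0..88):
  0:1  1:82  2:6724  3:3338  4:7530  5:6798  6:1577  7:4050
  8:3282  9:2938  10:6046  11:2545  12:5136  13:6215  14:745  15:6287
  16:6649  17:5017  18:4286  19:6976  20:515  21:3085  22:2442  23:4519
  24:2595  25:1407  26:5768  27:3236  28:6995  29:2073  30:5577  31:3232
  32:6667  33:6493  34:54  35:4428  36:2962  37:185  38:7341  39:6958
  40:6868  41:7317  42:4990  43:2072  44:5495  45:4337  46:3329  47:6792
  48:1085  49:2851  50:6741  51:4732  52:4403  53:912  54:4323  55:2181
  56:6604  57:1327  58:7037  59:5517  60:6141  61:2506  62:1938  63:2336
  64:3656  65:2290  66:7713  67:6146  68:2916  69:4242  70:3368  71:2161
  72:4964  73:7769  74:2909  75:3668  76:3274  77:2282  78:7057  79:7157
  80:7528  81:6634  82:3787  83:5203  84:3880  85:5000  86:2892  87:2274
  88:6401
Giant step factor: 82^(-89) ≡ 6605 (mod 7829).
Scan 1229·6605^i mod 7829 for i = 0, 1, …:
  i=0: 1229   i=1: 6701   i=2: 2768   i=3: 1925
  i=4: 329   i=5: 4412   i=6: 1722   i=7: 6102
  i=8: 18   i=9: 1455     …   i=15: 83
  i=16: 185
Match at i=16, j=37: k = 16·89 + 37 = 1461.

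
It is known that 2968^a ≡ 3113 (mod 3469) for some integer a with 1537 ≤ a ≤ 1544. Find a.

1540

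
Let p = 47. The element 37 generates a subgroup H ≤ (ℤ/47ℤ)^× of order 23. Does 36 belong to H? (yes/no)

yes

36 ∈ ⟨37⟩ iff 36^23 ≡ 1 (mod 47), since |⟨37⟩| = 23.
36^23 mod 47 = 1.
Since 1 = 1, 36 lies in the subgroup.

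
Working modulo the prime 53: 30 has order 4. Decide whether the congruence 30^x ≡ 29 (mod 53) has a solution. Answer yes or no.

no

29 ∈ ⟨30⟩ iff 29^4 ≡ 1 (mod 53), since |⟨30⟩| = 4.
29^4 mod 53 = 49.
Since 49 ≠ 1, 29 does not lie in the subgroup.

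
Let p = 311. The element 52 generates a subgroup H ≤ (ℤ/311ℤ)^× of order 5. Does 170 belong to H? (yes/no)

⟨52⟩ has order 5; its elements mod 311 are {1, 6, 36, 52, 216}.
170 is not in this set.

no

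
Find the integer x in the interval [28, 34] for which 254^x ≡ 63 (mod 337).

34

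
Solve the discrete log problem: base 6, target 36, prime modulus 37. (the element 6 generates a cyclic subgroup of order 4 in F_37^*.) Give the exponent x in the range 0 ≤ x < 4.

2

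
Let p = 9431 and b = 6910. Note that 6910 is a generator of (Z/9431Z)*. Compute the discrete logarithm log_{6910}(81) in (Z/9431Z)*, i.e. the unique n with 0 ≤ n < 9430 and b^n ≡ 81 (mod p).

6418

Baby-step giant-step with m = ceil(sqrt(9430)) = 98.
Baby table (6910^j mod 9431 for j=0..97):
  0:1  1:6910  2:8378  3:4502  4:5382  5:3187  6:785  7:1525
  8:3323  9:6876  10:9213  11:2580  12:3210  13:8819  14:5599  15:3128
  16:8059  17:7066  18:1773  19:561  20:369  21:3420  22:7545  23:1382
  24:5448  25:6559  26:6735  27:6296  28:157  29:305  30:4437  31:8920
  32:5615  33:516  34:642  35:3650  36:3006  37:4398  38:3498  39:8958
  40:4127  41:7657  42:1960  43:684  44:1509  45:5935  46:4862  47:3198
  48:1347  49:8804  50:5690  51:61  52:6546  53:1784  54:1123  55:7648
  56:5787  57:730  58:8146  59:4652  60:4472  61:5564  62:6484  63:7190
  64:392  65:2023  66:2188  67:1187  68:6631  69:4412  70:5928  71:3647
  72:1138  73:7557  74:8854  75:2243  76:3997  77:5302  78:6816  79:146
  80:9174  81:6589  82:6553  83:2999  84:3183  85:1438  86:5737  87:4177
  88:4210  89:5896  90:8871  91:6541  92:4958  93:6388  94:4000  95:7170
  96:3657  97:4221
Giant step factor: 6910^(-98) ≡ 6097 (mod 9431).
Scan 81·6097^i mod 9431 for i = 0, 1, …:
  i=0: 81   i=1: 3445   i=2: 1328   i=3: 5018
  i=4: 582   i=5: 2398   i=6: 2556   i=7: 3920
  i=8: 2086   i=9: 5354     …   i=64: 3544
  i=65: 1347
Match at i=65, j=48: n = 65·98 + 48 = 6418.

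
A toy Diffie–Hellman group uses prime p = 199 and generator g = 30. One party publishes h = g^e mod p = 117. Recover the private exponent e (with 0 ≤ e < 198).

168

Baby-step giant-step with m = ceil(sqrt(198)) = 15.
Baby table (30^j mod 199 for j=0..14):
  0:1  1:30  2:104  3:135  4:70  5:110  6:116  7:97
  8:124  9:138  10:160  11:24  12:123  13:108  14:56
Giant step factor: 30^(-15) ≡ 147 (mod 199).
Scan 117·147^i mod 199 for i = 0, 1, …:
  i=0: 117   i=1: 85   i=2: 157   i=3: 194
  i=4: 61   i=5: 12   i=6: 172   i=7: 11
  i=8: 25   i=9: 93   i=10: 139   i=11: 135
Match at i=11, j=3: e = 11·15 + 3 = 168.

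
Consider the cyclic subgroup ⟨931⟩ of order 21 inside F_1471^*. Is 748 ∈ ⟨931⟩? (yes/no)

yes

⟨931⟩ has order 21; its elements mod 1471 are {1, 251, 342, 357, 524, 605, 666, 748, 755, 765, 785, 931, 943, 970, 1217, 1219, 1238, 1263, 1333, 1347, 1392}.
748 is in this set.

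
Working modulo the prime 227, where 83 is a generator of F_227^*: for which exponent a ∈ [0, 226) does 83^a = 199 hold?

Baby-step giant-step with m = ceil(sqrt(226)) = 16.
Baby table (83^j mod 227 for j=0..15):
  0:1  1:83  2:79  3:201  4:112  5:216  6:222  7:39
  8:59  9:130  10:121  11:55  12:25  13:32  14:159  15:31
Giant step factor: 83^(-16) ≡ 3 (mod 227).
Scan 199·3^i mod 227 for i = 0, 1, …:
  i=0: 199   i=1: 143   i=2: 202   i=3: 152
  i=4: 2   i=5: 6   i=6: 18   i=7: 54
  i=8: 162   i=9: 32
Match at i=9, j=13: a = 9·16 + 13 = 157.

157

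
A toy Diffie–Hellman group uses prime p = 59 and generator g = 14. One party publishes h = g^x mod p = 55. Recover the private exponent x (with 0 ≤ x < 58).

Successive powers of 14 modulo 59:
  14^0=1  14^1=14  14^2=19  14^3=30  14^4=7  14^5=39
  14^6=15  14^7=33  14^8=49  14^9=37  14^10=46  14^11=54
  14^12=48  14^13=23  14^14=27  14^15=24  14^16=41  14^17=43
  14^18=12  14^19=50  14^20=51  14^21=6  14^22=25  14^23=55
So 14^23 ≡ 55 (mod 59), giving x = 23.

23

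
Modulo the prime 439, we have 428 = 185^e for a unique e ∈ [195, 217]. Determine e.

199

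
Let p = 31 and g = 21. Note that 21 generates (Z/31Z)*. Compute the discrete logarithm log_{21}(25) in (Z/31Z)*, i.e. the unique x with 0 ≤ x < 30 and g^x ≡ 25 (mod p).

20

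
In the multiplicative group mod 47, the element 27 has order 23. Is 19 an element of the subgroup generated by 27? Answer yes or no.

⟨27⟩ has order 23; its elements mod 47 are {1, 2, 3, 4, 6, 7, 8, 9, 12, 14, 16, 17, 18, 21, 24, 25, 27, 28, 32, 34, 36, 37, 42}.
19 is not in this set.

no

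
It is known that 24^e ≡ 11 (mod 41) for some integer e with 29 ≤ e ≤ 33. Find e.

31

Compute 24^29 mod 41 = 26, then multiply by 24 repeatedly:
  24^29=26  24^30=9  24^31=11
Found 11 at exponent 31.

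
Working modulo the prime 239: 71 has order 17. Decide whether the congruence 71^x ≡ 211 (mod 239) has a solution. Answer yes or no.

⟨71⟩ has order 17; its elements mod 239 are {1, 6, 22, 36, 40, 51, 67, 71, 75, 101, 128, 132, 163, 166, 187, 211, 216}.
211 is in this set.

yes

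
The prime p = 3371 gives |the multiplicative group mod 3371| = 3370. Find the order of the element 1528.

3370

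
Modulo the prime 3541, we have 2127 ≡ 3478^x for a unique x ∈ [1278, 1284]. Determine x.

Compute 3478^1278 mod 3541 = 1264, then multiply by 3478 repeatedly:
  3478^1278=1264  3478^1279=1811  3478^1280=2760  3478^1281=3170  3478^1282=2127
Found 2127 at exponent 1282.

1282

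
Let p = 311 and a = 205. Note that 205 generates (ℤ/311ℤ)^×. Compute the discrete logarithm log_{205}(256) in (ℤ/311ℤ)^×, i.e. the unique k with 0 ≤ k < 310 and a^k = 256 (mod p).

96

Baby-step giant-step with m = ceil(sqrt(310)) = 18.
Baby table (205^j mod 311 for j=0..17):
  0:1  1:205  2:40  3:114  4:45  5:206  6:245  7:154
  8:159  9:251  10:140  11:88  12:2  13:99  14:80  15:228
  16:90  17:101
Giant step factor: 205^(-18) ≡ 139 (mod 311).
Scan 256·139^i mod 311 for i = 0, 1, …:
  i=0: 256   i=1: 130   i=2: 32   i=3: 94
  i=4: 4   i=5: 245
Match at i=5, j=6: k = 5·18 + 6 = 96.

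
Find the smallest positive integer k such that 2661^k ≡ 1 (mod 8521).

213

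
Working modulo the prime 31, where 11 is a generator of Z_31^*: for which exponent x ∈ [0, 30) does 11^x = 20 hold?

16

Successive powers of 11 modulo 31:
  11^0=1  11^1=11  11^2=28  11^3=29  11^4=9  11^5=6
  11^6=4  11^7=13  11^8=19  11^9=23  11^10=5  11^11=24
  11^12=16  11^13=21  11^14=14  11^15=30  11^16=20
So 11^16 ≡ 20 (mod 31), giving x = 16.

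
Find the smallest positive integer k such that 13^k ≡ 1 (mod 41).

40

The order of 13 must divide p − 1 = 40 = 2^3 · 5.
Divisors: 1, 2, 4, 5, 8, 10, 20, 40.
Check each in increasing order: 13^1 ≡ 13;  13^2 ≡ 5;  13^4 ≡ 25;  13^5 ≡ 38;  13^8 ≡ 10;  13^10 ≡ 9;  13^20 ≡ 40;  13^40 ≡ 1.
Smallest exponent giving 1 is 40.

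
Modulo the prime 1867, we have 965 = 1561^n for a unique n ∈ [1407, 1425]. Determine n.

1407

Compute 1561^1407 mod 1867 = 965, then multiply by 1561 repeatedly:
  1561^1407=965
Found 965 at exponent 1407.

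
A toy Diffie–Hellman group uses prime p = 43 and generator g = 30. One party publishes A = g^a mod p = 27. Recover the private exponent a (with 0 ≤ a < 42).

27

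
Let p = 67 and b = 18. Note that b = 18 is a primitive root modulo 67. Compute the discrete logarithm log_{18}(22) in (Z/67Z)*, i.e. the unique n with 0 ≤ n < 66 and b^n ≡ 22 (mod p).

Successive powers of 18 modulo 67:
  18^0=1  18^1=18  18^2=56  18^3=3  18^4=54  18^5=34
  18^6=9  18^7=28  18^8=35  18^9=27  18^10=17  18^11=38
  18^12=14  18^13=51  18^14=47  18^15=42  18^16=19  18^17=7
  18^18=59  18^19=57  18^20=21  18^21=43  18^22=37  18^23=63
  18^24=62  18^25=44  18^26=55  18^27=52  18^28=65  18^29=31
  18^30=22
So 18^30 ≡ 22 (mod 67), giving n = 30.

30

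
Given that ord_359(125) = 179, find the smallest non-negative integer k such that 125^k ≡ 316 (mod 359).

70

Baby-step giant-step with m = ceil(sqrt(179)) = 14.
Baby table (125^j mod 359 for j=0..13):
  0:1  1:125  2:188  3:165  4:162  5:146  6:300  7:164
  8:37  9:317  10:135  11:2  12:250  13:17
Giant step factor: 125^(-14) ≡ 99 (mod 359).
Scan 316·99^i mod 359 for i = 0, 1, …:
  i=0: 316   i=1: 51   i=2: 23   i=3: 123
  i=4: 330   i=5: 1
Match at i=5, j=0: k = 5·14 + 0 = 70.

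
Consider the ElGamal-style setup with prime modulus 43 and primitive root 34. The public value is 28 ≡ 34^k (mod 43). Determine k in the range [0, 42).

13

Successive powers of 34 modulo 43:
  34^0=1  34^1=34  34^2=38  34^3=2  34^4=25  34^5=33
  34^6=4  34^7=7  34^8=23  34^9=8  34^10=14  34^11=3
  34^12=16  34^13=28
So 34^13 ≡ 28 (mod 43), giving k = 13.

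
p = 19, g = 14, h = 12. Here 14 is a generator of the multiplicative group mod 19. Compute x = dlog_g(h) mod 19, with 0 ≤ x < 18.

Successive powers of 14 modulo 19:
  14^0=1  14^1=14  14^2=6  14^3=8  14^4=17  14^5=10
  14^6=7  14^7=3  14^8=4  14^9=18  14^10=5  14^11=13
  14^12=11  14^13=2  14^14=9  14^15=12
So 14^15 ≡ 12 (mod 19), giving x = 15.

15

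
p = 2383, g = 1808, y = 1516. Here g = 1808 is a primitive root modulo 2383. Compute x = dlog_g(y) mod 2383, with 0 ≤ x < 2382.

2080

Baby-step giant-step with m = ceil(sqrt(2382)) = 49.
Baby table (1808^j mod 2383 for j=0..48):
  0:1  1:1808  2:1771  3:1599  4:413  5:825  6:2225  7:296
  8:1376  9:2339  10:1470  11:715  12:1134  13:892  14:1828  15:2186
  16:1274  17:1414  18:1936  19:2044  20:1902  21:147  22:1263  23:590
  24:1519  25:1136  26:2125  27:604  28:618  29:2100  30:681  31:1620
  32:253  33:2271  34:59  35:1820  36:2020  37:1404  38:537  39:1015
  40:210  41:783  42:162  43:2170  44:942  45:1674  46:182  47:202
  48:617
Giant step factor: 1808^(-49) ≡ 1673 (mod 2383).
Scan 1516·1673^i mod 2383 for i = 0, 1, …:
  i=0: 1516   i=1: 756   i=2: 1798   i=3: 708
  i=4: 133   i=5: 890   i=6: 1978   i=7: 1590
  i=8: 642   i=9: 1716     …   i=41: 1814
  i=42: 1263
Match at i=42, j=22: x = 42·49 + 22 = 2080.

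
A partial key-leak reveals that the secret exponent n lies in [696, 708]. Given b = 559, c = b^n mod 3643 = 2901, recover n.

699

Compute 559^696 mod 3643 = 2453, then multiply by 559 repeatedly:
  559^696=2453  559^697=1459  559^698=3192  559^699=2901
Found 2901 at exponent 699.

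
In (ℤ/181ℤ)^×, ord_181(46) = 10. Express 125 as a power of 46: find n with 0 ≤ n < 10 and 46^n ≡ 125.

2

Successive powers of 46 modulo 181:
  46^0=1  46^1=46  46^2=125
So 46^2 ≡ 125 (mod 181), giving n = 2.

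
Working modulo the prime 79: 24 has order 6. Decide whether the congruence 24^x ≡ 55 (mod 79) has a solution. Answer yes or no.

⟨24⟩ has order 6; its elements mod 79 are {1, 23, 24, 55, 56, 78}.
55 is in this set.

yes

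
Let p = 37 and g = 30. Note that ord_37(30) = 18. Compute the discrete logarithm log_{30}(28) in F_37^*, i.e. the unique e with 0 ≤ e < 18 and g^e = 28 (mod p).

Successive powers of 30 modulo 37:
  30^0=1  30^1=30  30^2=12  30^3=27  30^4=33  30^5=28
So 30^5 ≡ 28 (mod 37), giving e = 5.

5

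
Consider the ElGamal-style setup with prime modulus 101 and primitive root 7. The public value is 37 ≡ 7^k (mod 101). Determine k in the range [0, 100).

84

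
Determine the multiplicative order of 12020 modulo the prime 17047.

The order of 12020 must divide p − 1 = 17046 = 2 · 3^2 · 947.
Divisors: 1, 2, 3, 6, 9, 18, 947, 1894, 2841, 5682, 8523, 17046.
Check each in increasing order: 12020^1 ≡ 12020;  12020^2 ≡ 7075;  12020^3 ≡ 11064;  12020^6 ≡ 14636;  12020^9 ≡ 3251;  12020^18 ≡ 16908;  12020^947 ≡ 9853;  12020^1894 ≡ 15991;  12020^2841 ≡ 10949;  12020^5682 ≡ 6097;  12020^8523 ≡ 1.
Smallest exponent giving 1 is 8523.

8523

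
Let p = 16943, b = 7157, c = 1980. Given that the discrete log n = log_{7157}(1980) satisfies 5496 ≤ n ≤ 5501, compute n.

Compute 7157^5496 mod 16943 = 1980, then multiply by 7157 repeatedly:
  7157^5496=1980
Found 1980 at exponent 5496.

5496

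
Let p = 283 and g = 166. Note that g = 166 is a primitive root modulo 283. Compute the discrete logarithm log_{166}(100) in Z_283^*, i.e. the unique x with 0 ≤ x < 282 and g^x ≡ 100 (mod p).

100

Baby-step giant-step with m = ceil(sqrt(282)) = 17.
Baby table (166^j mod 283 for j=0..16):
  0:1  1:166  2:105  3:167  4:271  5:272  6:155  7:260
  8:144  9:132  10:121  11:276  12:253  13:114  14:246  15:84
  16:77
Giant step factor: 166^(-17) ≡ 277 (mod 283).
Scan 100·277^i mod 283 for i = 0, 1, …:
  i=0: 100   i=1: 249   i=2: 204   i=3: 191
  i=4: 269   i=5: 84
Match at i=5, j=15: x = 5·17 + 15 = 100.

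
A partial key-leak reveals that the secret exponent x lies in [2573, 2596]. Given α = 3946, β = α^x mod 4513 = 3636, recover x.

2589

Compute 3946^2573 mod 4513 = 1299, then multiply by 3946 repeatedly:
  3946^2573=1299  3946^2574=3599  3946^2575=3756  3946^2576=484  3946^2577=865
  3946^2578=1462  3946^2579=1438  3946^2580=1507  3946^2581=3001  3946^2582=4347
  3946^2583=3862  3946^2584=3564  3946^2585=1036  3946^2586=3791  3946^2587=3204
  3946^2588=2071  3946^2589=3636
Found 3636 at exponent 2589.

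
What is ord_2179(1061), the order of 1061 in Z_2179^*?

2178

The order of 1061 must divide p − 1 = 2178 = 2 · 3^2 · 11^2.
Divisors: 1, 2, 3, 6, 9, 11, 18, 22, 33, 66, 99, 121, 198, 242, 363, 726, 1089, 2178.
Check each in increasing order: 1061^1 ≡ 1061;  1061^2 ≡ 1357;  1061^3 ≡ 1637;  1061^6 ≡ 1778;  1061^9 ≡ 1621;  1061^11 ≡ 1086;  1061^18 ≡ 1946;  1061^22 ≡ 557;  1061^33 ≡ 1319;  1061^66 ≡ 919;  1061^99 ≡ 637;  1061^121 ≡ 1811;  1061^198 ≡ 475;  1061^242 ≡ 326;  1061^363 ≡ 2056;  1061^726 ≡ 2055;  1061^1089 ≡ 2178;  1061^2178 ≡ 1.
Smallest exponent giving 1 is 2178.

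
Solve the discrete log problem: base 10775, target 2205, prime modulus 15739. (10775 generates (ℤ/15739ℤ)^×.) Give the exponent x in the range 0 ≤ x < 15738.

10134

Baby-step giant-step with m = ceil(sqrt(15738)) = 126.
Baby table (10775^j mod 15739 for j=0..125):
  0:1  1:10775  2:9761  3:6777  4:8954  5:15019  6:1327  7:7413
  8:15389  9:6110  10:14752  11:4639  12:13900  13:176  14:7720  15:2385
  16:12327  17:2004  18:14931  19:13206  20:14090  21:1356  22:5108  23:15156
  24:13775  25:6855  26:15237  27:5166  28:10546  29:13309  30:6446  31:15182
  32:10623  33:8817  34:2571  35:1885  36:7565  37:594  38:10316  39:6082
  40:12093  41:14633  42:13012  43:1288  44:12141  45:12446  46:9370  47:11804
  48:1241  49:9364  50:10110  51:5631  52:180  53:3603  54:9951  55:7957
  56:6342  57:12051  58:2775  59:12264  60:15695  61:13809  62:11208  63:853
  64:15238  65:202  66:4568  67:4347  68:15400  69:14462  70:11950  71:491
  72:2221  73:7995  74:6578  75:5233  76:8477  77:6258  78:4074  79:1279
  80:9600  81:3292  82:11333  83:9913  84:7721  85:13160  86:6349  87:8781
  88:8146  89:12486  90:15417  91:8769  92:4758  93:5527  94:12788  95:11494
  96:13398  97:5342  98:2527  99:15694  100:3034  101:1447  102:9815  103:6284
  104:922  105:3241  106:12673  107:11  108:8352  109:12937  110:11591  111:4060
  112:7819  113:14597  114:2848  115:11889  116:4254  117:4882  118:3812  119:11249
  120:1936  121:6225  122:10496  123:9685  124:6305  125:6851
Giant step factor: 10775^(-126) ≡ 4750 (mod 15739).
Scan 2205·4750^i mod 15739 for i = 0, 1, …:
  i=0: 2205   i=1: 7315   i=2: 10277   i=3: 9111
  i=4: 10739   i=5: 151   i=6: 8995   i=7: 10604
  i=8: 4200   i=9: 8687     …   i=79: 9250
  i=80: 9951
Match at i=80, j=54: x = 80·126 + 54 = 10134.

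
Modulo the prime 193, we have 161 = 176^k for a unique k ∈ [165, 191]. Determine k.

182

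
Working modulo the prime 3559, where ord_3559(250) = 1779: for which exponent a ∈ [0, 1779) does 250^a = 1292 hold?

Baby-step giant-step with m = ceil(sqrt(1779)) = 43.
Baby table (250^j mod 3559 for j=0..42):
  0:1  1:250  2:1997  3:990  4:1929  5:1785  6:1375  7:2086
  8:1886  9:1712  10:920  11:2224  12:796  13:3255  14:2298  15:1501
  16:1555  17:819  18:1887  19:1962  20:2917  21:3214  22:2725  23:1481
  24:114  25:28  26:3441  27:2531  28:2807  29:627  30:154  31:2910
  32:1464  33:2982  34:1669  35:847  36:1769  37:934  38:2165  39:282
  40:2879  41:832  42:1578
Giant step factor: 250^(-43) ≡ 3371 (mod 3559).
Scan 1292·3371^i mod 3559 for i = 0, 1, …:
  i=0: 1292   i=1: 2675   i=2: 2478   i=3: 365
  i=4: 2560   i=5: 2744   i=6: 183   i=7: 1186
  i=8: 1249   i=9: 82     …   i=23: 2343
  i=24: 832
Match at i=24, j=41: a = 24·43 + 41 = 1073.

1073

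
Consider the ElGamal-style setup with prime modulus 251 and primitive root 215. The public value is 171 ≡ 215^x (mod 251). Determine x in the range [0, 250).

35

Baby-step giant-step with m = ceil(sqrt(250)) = 16.
Baby table (215^j mod 251 for j=0..15):
  0:1  1:215  2:41  3:30  4:175  5:226  6:147  7:230
  8:3  9:143  10:123  11:90  12:23  13:176  14:190  15:188
Giant step factor: 215^(-16) ≡ 28 (mod 251).
Scan 171·28^i mod 251 for i = 0, 1, …:
  i=0: 171   i=1: 19   i=2: 30
Match at i=2, j=3: x = 2·16 + 3 = 35.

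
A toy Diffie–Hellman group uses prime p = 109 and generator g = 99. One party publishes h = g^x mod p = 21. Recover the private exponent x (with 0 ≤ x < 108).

Baby-step giant-step with m = ceil(sqrt(108)) = 11.
Baby table (99^j mod 109 for j=0..10):
  0:1  1:99  2:100  3:90  4:81  5:62  6:34  7:96
  8:21  9:8  10:29
Giant step factor: 99^(-11) ≡ 56 (mod 109).
Scan 21·56^i mod 109 for i = 0, 1, …:
  i=0: 21
Match at i=0, j=8: x = 0·11 + 8 = 8.

8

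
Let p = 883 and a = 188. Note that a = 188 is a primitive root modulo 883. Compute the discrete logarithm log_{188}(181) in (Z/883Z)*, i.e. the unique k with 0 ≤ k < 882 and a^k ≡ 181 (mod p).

313

Baby-step giant-step with m = ceil(sqrt(882)) = 30.
Baby table (188^j mod 883 for j=0..29):
  0:1  1:188  2:24  3:97  4:576  5:562  6:579  7:243
  8:651  9:534  10:613  11:454  12:584  13:300  14:771  15:136
  16:844  17:615  18:830  19:632  20:494  21:157  22:377  23:236
  24:218  25:366  26:817  27:837  28:182  29:662
Giant step factor: 188^(-30) ≡ 263 (mod 883).
Scan 181·263^i mod 883 for i = 0, 1, …:
  i=0: 181   i=1: 804   i=2: 415   i=3: 536
  i=4: 571   i=5: 63   i=6: 675   i=7: 42
  i=8: 450   i=9: 28   i=10: 300
Match at i=10, j=13: k = 10·30 + 13 = 313.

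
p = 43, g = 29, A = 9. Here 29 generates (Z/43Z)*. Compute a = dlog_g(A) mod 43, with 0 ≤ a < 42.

40

Baby-step giant-step with m = ceil(sqrt(42)) = 7.
Baby table (29^j mod 43 for j=0..6):
  0:1  1:29  2:24  3:8  4:17  5:20  6:21
Giant step factor: 29^(-7) ≡ 37 (mod 43).
Scan 9·37^i mod 43 for i = 0, 1, …:
  i=0: 9   i=1: 32   i=2: 23   i=3: 34
  i=4: 11   i=5: 20
Match at i=5, j=5: a = 5·7 + 5 = 40.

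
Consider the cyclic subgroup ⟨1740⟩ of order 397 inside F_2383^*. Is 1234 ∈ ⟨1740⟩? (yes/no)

yes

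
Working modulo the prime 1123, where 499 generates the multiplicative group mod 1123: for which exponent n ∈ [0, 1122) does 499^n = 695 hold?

456

Baby-step giant-step with m = ceil(sqrt(1122)) = 34.
Baby table (499^j mod 1123 for j=0..33):
  0:1  1:499  2:818  3:533  4:939  5:270  6:1093  7:752
  8:166  9:855  10:1028  11:884  12:900  13:1023  14:635  15:179
  16:604  17:432  18:1075  19:754  20:41  21:245  22:971  23:516
  24:317  25:963  26:1016  27:511  28:68  29:242  30:597  31:308
  32:964  33:392
Giant step factor: 499^(-34) ≡ 169 (mod 1123).
Scan 695·169^i mod 1123 for i = 0, 1, …:
  i=0: 695   i=1: 663   i=2: 870   i=3: 1040
  i=4: 572   i=5: 90   i=6: 611   i=7: 1066
  i=8: 474   i=9: 373   i=10: 149   i=11: 475
  i=12: 542   i=13: 635
Match at i=13, j=14: n = 13·34 + 14 = 456.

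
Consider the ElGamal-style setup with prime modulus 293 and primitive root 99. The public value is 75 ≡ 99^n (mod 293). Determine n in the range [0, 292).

155

Baby-step giant-step with m = ceil(sqrt(292)) = 18.
Baby table (99^j mod 293 for j=0..17):
  0:1  1:99  2:132  3:176  4:137  5:85  6:211  7:86
  8:17  9:218  10:193  11:62  12:278  13:273  14:71  15:290
  16:289  17:190
Giant step factor: 99^(-18) ≡ 96 (mod 293).
Scan 75·96^i mod 293 for i = 0, 1, …:
  i=0: 75   i=1: 168   i=2: 13   i=3: 76
  i=4: 264   i=5: 146   i=6: 245   i=7: 80
  i=8: 62
Match at i=8, j=11: n = 8·18 + 11 = 155.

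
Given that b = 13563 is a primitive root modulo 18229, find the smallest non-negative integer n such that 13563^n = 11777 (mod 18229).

13004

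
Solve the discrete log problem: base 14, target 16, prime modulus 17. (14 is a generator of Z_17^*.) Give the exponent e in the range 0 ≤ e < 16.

8

Successive powers of 14 modulo 17:
  14^0=1  14^1=14  14^2=9  14^3=7  14^4=13  14^5=12
  14^6=15  14^7=6  14^8=16
So 14^8 ≡ 16 (mod 17), giving e = 8.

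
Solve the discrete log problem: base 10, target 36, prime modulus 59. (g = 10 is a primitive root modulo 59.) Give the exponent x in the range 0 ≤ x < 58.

56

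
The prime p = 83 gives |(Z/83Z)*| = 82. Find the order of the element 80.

82

The order of 80 must divide p − 1 = 82 = 2 · 41.
Divisors: 1, 2, 41, 82.
Check each in increasing order: 80^1 ≡ 80;  80^2 ≡ 9;  80^41 ≡ 82;  80^82 ≡ 1.
Smallest exponent giving 1 is 82.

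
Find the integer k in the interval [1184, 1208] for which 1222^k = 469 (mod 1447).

Compute 1222^1184 mod 1447 = 904, then multiply by 1222 repeatedly:
  1222^1184=904  1222^1185=627  1222^1186=731  1222^1187=483  1222^1188=1297
  1222^1189=469
Found 469 at exponent 1189.

1189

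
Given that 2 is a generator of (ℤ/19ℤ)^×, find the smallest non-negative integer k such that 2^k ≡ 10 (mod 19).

17

Successive powers of 2 modulo 19:
  2^0=1  2^1=2  2^2=4  2^3=8  2^4=16  2^5=13
  2^6=7  2^7=14  2^8=9  2^9=18  2^10=17  2^11=15
  2^12=11  2^13=3  2^14=6  2^15=12  2^16=5  2^17=10
So 2^17 ≡ 10 (mod 19), giving k = 17.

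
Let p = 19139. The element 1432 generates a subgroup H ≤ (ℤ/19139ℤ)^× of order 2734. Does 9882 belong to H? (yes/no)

no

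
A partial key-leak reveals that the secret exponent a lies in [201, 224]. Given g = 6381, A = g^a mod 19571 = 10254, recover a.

Compute 6381^201 mod 19571 = 4003, then multiply by 6381 repeatedly:
  6381^201=4003  6381^202=2988  6381^203=4274  6381^204=9991  6381^205=9824
  6381^206=1031  6381^207=2955  6381^208=8982  6381^209=10254
Found 10254 at exponent 209.

209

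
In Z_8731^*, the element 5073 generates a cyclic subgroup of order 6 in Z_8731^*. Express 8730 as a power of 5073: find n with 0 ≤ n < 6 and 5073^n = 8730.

Successive powers of 5073 modulo 8731:
  5073^0=1  5073^1=5073  5073^2=5072  5073^3=8730
So 5073^3 ≡ 8730 (mod 8731), giving n = 3.

3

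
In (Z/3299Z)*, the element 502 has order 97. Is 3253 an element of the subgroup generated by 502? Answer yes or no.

3253 ∈ ⟨502⟩ iff 3253^97 ≡ 1 (mod 3299), since |⟨502⟩| = 97.
3253^97 mod 3299 = 1.
Since 1 = 1, 3253 lies in the subgroup.

yes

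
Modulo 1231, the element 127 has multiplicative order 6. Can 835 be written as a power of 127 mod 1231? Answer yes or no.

no

⟨127⟩ has order 6; its elements mod 1231 are {1, 126, 127, 1104, 1105, 1230}.
835 is not in this set.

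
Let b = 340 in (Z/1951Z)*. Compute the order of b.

13

The order of 340 must divide p − 1 = 1950 = 2 · 3 · 5^2 · 13.
Divisors: 1, 2, 3, 5, 6, 10, 13, 15, 25, 26, 30, 39, 50, 65, 75, 78, 130, 150, 195, 325, 390, 650, 975, 1950.
Check each in increasing order: 340^1 ≡ 340;  340^2 ≡ 491;  340^3 ≡ 1105;  340^5 ≡ 177;  340^6 ≡ 1650;  340^10 ≡ 113;  340^13 ≡ 1.
Smallest exponent giving 1 is 13.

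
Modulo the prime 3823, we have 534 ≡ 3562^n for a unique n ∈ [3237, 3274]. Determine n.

3265

Compute 3562^3237 mod 3823 = 2318, then multiply by 3562 repeatedly:
  3562^3237=2318  3562^3238=2859  3562^3239=3109  3562^3240=2850  3562^3241=1635
  3562^3242=1441  3562^3243=2376  3562^3244=3013  3562^3245=1145  3562^3246=3172
  3562^3247=1699  3562^3248=29  3562^3249=77  3562^3250=2841  3562^3251=161
  3562^3252=32  3562^3253=3117  3562^3254=762  3562^3255=3737  3562^3256=3331
  3562^3257=2253  3562^3258=709  3562^3259=2278  3562^3260=1830  3562^3261=245
  3562^3262=1046  3562^3263=2250  3562^3264=1492  3562^3265=534
Found 534 at exponent 3265.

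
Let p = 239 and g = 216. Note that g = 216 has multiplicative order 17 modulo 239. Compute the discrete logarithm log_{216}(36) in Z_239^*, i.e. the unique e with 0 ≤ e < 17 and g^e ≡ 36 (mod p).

12

Successive powers of 216 modulo 239:
  216^0=1  216^1=216  216^2=51  216^3=22  216^4=211  216^5=166
  216^6=6  216^7=101  216^8=67  216^9=132  216^10=71  216^11=40
  216^12=36
So 216^12 ≡ 36 (mod 239), giving e = 12.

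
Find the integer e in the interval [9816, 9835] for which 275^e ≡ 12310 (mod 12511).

Compute 275^9816 mod 12511 = 9539, then multiply by 275 repeatedly:
  275^9816=9539  275^9817=8426  275^9818=2615  275^9819=5998  275^9820=10509
  275^9821=12445  275^9822=6872  275^9823=639  275^9824=571  275^9825=6893
  275^9826=6414  275^9827=12310
Found 12310 at exponent 9827.

9827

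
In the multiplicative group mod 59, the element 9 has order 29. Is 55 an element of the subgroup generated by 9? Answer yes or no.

no

55 ∈ ⟨9⟩ iff 55^29 ≡ 1 (mod 59), since |⟨9⟩| = 29.
55^29 mod 59 = 58.
Since 58 ≠ 1, 55 does not lie in the subgroup.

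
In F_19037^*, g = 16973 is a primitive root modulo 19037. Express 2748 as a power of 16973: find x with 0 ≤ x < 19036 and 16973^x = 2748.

Baby-step giant-step with m = ceil(sqrt(19036)) = 138.
Baby table (16973^j mod 19037 for j=0..137):
  0:1  1:16973  2:14845  3:9490  4:1713  5:5250  6:15090  7:17809
  8:2671  9:7786  10:15961  11:9543  12:6543  13:11518  14:4061  15:13413
  16:14403  17:8002  18:7988  19:17847  20:387  21:786  22:14878  23:17526
  24:15673  25:13828  26:14508  27:689  28:5679  29:5336  30:8919  31:19000
  32:220  33:2808  34:10573  35:12767  36:15157  37:12780  38:7362  39:15395
  40:16510  41:18627  42:8612  43:5390  44:11685  45:2039  46:17718  47:125
  48:8518  49:9036  50:5956  51:4718  52:8992  53:1587  54:17833  55:10246
  56:2363  57:15277  58:12581  59:18321  60:11975  61:12663  62:1369  63:10897
  64:10326  65:8576  66:3546  67:10301  68:3065  69:13161  70:1495  71:17351
  72:15170  73:4985  74:9977  75:5506  76:705  77:10729  78:14412  79:8463
  80:8334  81:8072  82:15804  83:9962  84:17429  85:6474  86:1638  87:7754
  88:5861  89:10428  90:7455  91:13813  92:7394  93:6458  94:15625  95:17715
  96:6317  97:2057  98:18640  99:817  100:8005  101:1796  102:5271  103:9820
  104:5925  105:11591  106:5685  107:11989  108:2804  109:18829  110:10498  111:15271
  112:5928  113:5399  114:12146  115:2385  116:7943  117:15542  118:17694  119:11587
  120:13941  121:9720  122:2918  123:11977  124:8535  125:12022  126:10840  127:13752
  128:39  129:14689  130:7845  131:8407  132:9696  133:14380  134:17400  135:9219
  136:8984  137:18099
Giant step factor: 16973^(-138) ≡ 11952 (mod 19037).
Scan 2748·11952^i mod 19037 for i = 0, 1, …:
  i=0: 2748   i=1: 5271
Match at i=1, j=102: x = 1·138 + 102 = 240.

240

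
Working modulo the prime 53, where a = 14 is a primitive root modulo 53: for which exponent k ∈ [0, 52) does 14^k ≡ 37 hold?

Baby-step giant-step with m = ceil(sqrt(52)) = 8.
Baby table (14^j mod 53 for j=0..7):
  0:1  1:14  2:37  3:41  4:44  5:33  6:38  7:2
Giant step factor: 14^(-8) ≡ 36 (mod 53).
Scan 37·36^i mod 53 for i = 0, 1, …:
  i=0: 37
Match at i=0, j=2: k = 0·8 + 2 = 2.

2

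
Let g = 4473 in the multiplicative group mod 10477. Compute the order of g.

The order of 4473 must divide p − 1 = 10476 = 2^2 · 3^3 · 97.
Divisors: 1, 2, 3, 4, 6, 9, 12, 18, 27, 36, 54, 97, 108, 194, 291, 388, 582, 873, 1164, 1746, 2619, 3492, 5238, 10476.
Check each in increasing order: 4473^1 ≡ 4473;  4473^2 ≡ 7136;  4473^3 ≡ 6386;  4473^4 ≡ 4276;  4473^6 ≡ 4512;  4473^9 ≡ 1882;  4473^12 ≡ 1333;  4473^18 ≡ 698;  4473^27 ≡ 4011;  4473^36 ≡ 5262;  4473^54 ≡ 5926;  4473^97 ≡ 6762;  4473^108 ≡ 9049;  4473^194 ≡ 3016;  4473^291 ≡ 5950;  4473^388 ≡ 2220;  4473^582 ≡ 717;  4473^873 ≡ 2011;  4473^1164 ≡ 716;  4473^1746 ≡ 10476;  4473^2619 ≡ 8466;  4473^3492 ≡ 1.
Smallest exponent giving 1 is 3492.

3492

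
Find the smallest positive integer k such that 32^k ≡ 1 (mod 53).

52

The order of 32 must divide p − 1 = 52 = 2^2 · 13.
Divisors: 1, 2, 4, 13, 26, 52.
Check each in increasing order: 32^1 ≡ 32;  32^2 ≡ 17;  32^4 ≡ 24;  32^13 ≡ 30;  32^26 ≡ 52;  32^52 ≡ 1.
Smallest exponent giving 1 is 52.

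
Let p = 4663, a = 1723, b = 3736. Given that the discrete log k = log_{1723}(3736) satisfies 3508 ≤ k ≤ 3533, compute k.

3526

Compute 1723^3508 mod 4663 = 2871, then multiply by 1723 repeatedly:
  1723^3508=2871  1723^3509=3953  1723^3510=3039  1723^3511=4311  1723^3512=4357
  1723^3513=4344  1723^3514=597  1723^3515=2771  1723^3516=4184  1723^3517=34
  1723^3518=2626  1723^3519=1488  1723^3520=3837  1723^3521=3680  1723^3522=3623
  1723^3523=3335  1723^3524=1389  1723^3525=1128  1723^3526=3736
Found 3736 at exponent 3526.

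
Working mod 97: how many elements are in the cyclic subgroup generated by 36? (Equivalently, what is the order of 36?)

6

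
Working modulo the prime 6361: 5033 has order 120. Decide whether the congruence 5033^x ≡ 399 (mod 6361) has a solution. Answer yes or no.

399 ∈ ⟨5033⟩ iff 399^120 ≡ 1 (mod 6361), since |⟨5033⟩| = 120.
399^120 mod 6361 = 1.
Since 1 = 1, 399 lies in the subgroup.

yes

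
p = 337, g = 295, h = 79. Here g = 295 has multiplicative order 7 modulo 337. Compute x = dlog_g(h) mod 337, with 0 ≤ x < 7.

Successive powers of 295 modulo 337:
  295^0=1  295^1=295  295^2=79
So 295^2 ≡ 79 (mod 337), giving x = 2.

2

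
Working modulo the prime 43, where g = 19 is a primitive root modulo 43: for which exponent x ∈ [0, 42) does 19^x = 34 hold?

41

Baby-step giant-step with m = ceil(sqrt(42)) = 7.
Baby table (19^j mod 43 for j=0..6):
  0:1  1:19  2:17  3:22  4:31  5:30  6:11
Giant step factor: 19^(-7) ≡ 7 (mod 43).
Scan 34·7^i mod 43 for i = 0, 1, …:
  i=0: 34   i=1: 23   i=2: 32   i=3: 9
  i=4: 20   i=5: 11
Match at i=5, j=6: x = 5·7 + 6 = 41.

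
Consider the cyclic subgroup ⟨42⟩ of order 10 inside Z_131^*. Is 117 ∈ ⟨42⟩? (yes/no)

no

117 ∈ ⟨42⟩ iff 117^10 ≡ 1 (mod 131), since |⟨42⟩| = 10.
117^10 mod 131 = 45.
Since 45 ≠ 1, 117 does not lie in the subgroup.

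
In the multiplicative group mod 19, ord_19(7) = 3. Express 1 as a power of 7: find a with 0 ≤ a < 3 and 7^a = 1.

Successive powers of 7 modulo 19:
  7^0=1
So 7^0 ≡ 1 (mod 19), giving a = 0.

0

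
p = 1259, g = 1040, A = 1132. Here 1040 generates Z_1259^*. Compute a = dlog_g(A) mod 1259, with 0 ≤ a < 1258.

705

Baby-step giant-step with m = ceil(sqrt(1258)) = 36.
Baby table (1040^j mod 1259 for j=0..35):
  0:1  1:1040  2:119  3:378  4:312  5:917  6:617  7:849
  8:401  9:311  10:1136  11:498  12:471  13:89  14:653  15:519
  16:908  17:70  18:1037  19:776  20:21  21:437  22:1240  23:384
  24:257  25:372  26:367  27:203  28:867  29:236  30:1194  31:386
  32:1078  33:610  34:1123  35:827
Giant step factor: 1040^(-36) ≡ 172 (mod 1259).
Scan 1132·172^i mod 1259 for i = 0, 1, …:
  i=0: 1132   i=1: 818   i=2: 947   i=3: 473
  i=4: 780   i=5: 706   i=6: 568   i=7: 753
  i=8: 1098   i=9: 6     …   i=18: 654
  i=19: 437
Match at i=19, j=21: a = 19·36 + 21 = 705.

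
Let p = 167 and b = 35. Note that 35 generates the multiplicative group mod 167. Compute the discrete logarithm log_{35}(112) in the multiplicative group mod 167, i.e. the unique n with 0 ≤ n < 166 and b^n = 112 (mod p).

Baby-step giant-step with m = ceil(sqrt(166)) = 13.
Baby table (35^j mod 167 for j=0..12):
  0:1  1:35  2:56  3:123  4:130  5:41  6:99  7:125
  8:33  9:153  10:11  11:51  12:115
Giant step factor: 35^(-13) ≡ 59 (mod 167).
Scan 112·59^i mod 167 for i = 0, 1, …:
  i=0: 112   i=1: 95   i=2: 94   i=3: 35
Match at i=3, j=1: n = 3·13 + 1 = 40.

40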